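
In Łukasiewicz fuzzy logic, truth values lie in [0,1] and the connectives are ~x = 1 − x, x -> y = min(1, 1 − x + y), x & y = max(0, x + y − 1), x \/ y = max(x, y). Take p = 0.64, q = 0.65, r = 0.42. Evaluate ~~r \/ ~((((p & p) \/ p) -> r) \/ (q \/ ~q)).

0.42

~r = 1 − 0.42 = 0.58
~~r = 1 − 0.58 = 0.42
p & p = max(0, 0.64 + 0.64 − 1) = max(0, 0.28) = 0.28
(p & p) \/ p = max(0.28, 0.64) = 0.64
((p & p) \/ p) -> r = min(1, 1 − 0.64 + 0.42) = min(1, 0.78) = 0.78
~q = 1 − 0.65 = 0.35
q \/ ~q = max(0.65, 0.35) = 0.65
(((p & p) \/ p) -> r) \/ (q \/ ~q) = max(0.78, 0.65) = 0.78
~((((p & p) \/ p) -> r) \/ (q \/ ~q)) = 1 − 0.78 = 0.22
~~r \/ ~((((p & p) \/ p) -> r) \/ (q \/ ~q)) = max(0.42, 0.22) = 0.42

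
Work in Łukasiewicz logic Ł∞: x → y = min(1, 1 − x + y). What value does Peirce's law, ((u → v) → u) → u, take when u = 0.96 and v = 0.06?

u → v = min(1, 1 − 0.96 + 0.06) = min(1, 0.10) = 0.10
(u → v) → u = min(1, 1 − 0.10 + 0.96) = min(1, 1.86) = 1.00
((u → v) → u) → u = min(1, 1 − 1.00 + 0.96) = min(1, 0.96) = 0.96
(The value 0.96 < 1 shows this instance is not satisfied; not a Ł∞-tautology in general.)

0.96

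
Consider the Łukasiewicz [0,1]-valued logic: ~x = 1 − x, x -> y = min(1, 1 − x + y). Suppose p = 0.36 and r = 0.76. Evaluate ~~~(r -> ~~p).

~p = 1 − 0.36 = 0.64
~~p = 1 − 0.64 = 0.36
r -> ~~p = min(1, 1 − 0.76 + 0.36) = min(1, 0.60) = 0.60
~(r -> ~~p) = 1 − 0.60 = 0.40
~~(r -> ~~p) = 1 − 0.40 = 0.60
~~~(r -> ~~p) = 1 − 0.60 = 0.40

0.40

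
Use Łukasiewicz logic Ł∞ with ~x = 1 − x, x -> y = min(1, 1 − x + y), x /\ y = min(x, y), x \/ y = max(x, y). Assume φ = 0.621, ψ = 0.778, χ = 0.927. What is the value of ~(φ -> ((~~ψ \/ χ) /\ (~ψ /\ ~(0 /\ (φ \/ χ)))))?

~ψ = 1 − 0.778 = 0.222
~~ψ = 1 − 0.222 = 0.778
~~ψ \/ χ = max(0.778, 0.927) = 0.927
φ \/ χ = max(0.621, 0.927) = 0.927
0 /\ (φ \/ χ) = min(0.000, 0.927) = 0.000
~(0 /\ (φ \/ χ)) = 1 − 0.000 = 1.000
~ψ /\ ~(0 /\ (φ \/ χ)) = min(0.222, 1.000) = 0.222
(~~ψ \/ χ) /\ (~ψ /\ ~(0 /\ (φ \/ χ))) = min(0.927, 0.222) = 0.222
φ -> ((~~ψ \/ χ) /\ (~ψ /\ ~(0 /\ (φ \/ χ)))) = min(1, 1 − 0.621 + 0.222) = min(1, 0.601) = 0.601
~(φ -> ((~~ψ \/ χ) /\ (~ψ /\ ~(0 /\ (φ \/ χ))))) = 1 − 0.601 = 0.399

0.399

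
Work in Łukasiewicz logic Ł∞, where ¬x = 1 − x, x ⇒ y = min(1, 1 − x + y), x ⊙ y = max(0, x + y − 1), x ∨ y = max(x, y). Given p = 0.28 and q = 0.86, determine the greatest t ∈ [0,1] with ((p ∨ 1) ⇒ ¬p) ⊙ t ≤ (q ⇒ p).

p ∨ 1 = max(0.28, 1.00) = 1.00
¬p = 1 − 0.28 = 0.72
(p ∨ 1) ⇒ ¬p = min(1, 1 − 1.00 + 0.72) = min(1, 0.72) = 0.72
So the left factor is (p ∨ 1) ⇒ ¬p = 0.72.
q ⇒ p = min(1, 1 − 0.86 + 0.28) = min(1, 0.42) = 0.42
So the right-hand bound is q ⇒ p = 0.42.
The residuum of the Łukasiewicz t-norm gives the supremum: min(1, 1 − 0.72 + 0.42).
1 − 0.72 + 0.42 = 0.70, so t = min(1, 0.70) = 0.70.
Check: 0.72 ⊙ 0.70 = max(0, 0.42) = 0.42 ≤ 0.42.

0.70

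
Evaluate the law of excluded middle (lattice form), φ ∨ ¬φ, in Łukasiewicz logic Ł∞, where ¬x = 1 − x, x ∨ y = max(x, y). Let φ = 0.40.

¬φ = 1 − 0.40 = 0.60
φ ∨ ¬φ = max(0.40, 0.60) = 0.60
(The value 0.60 < 1 shows this instance is not satisfied; not a Ł∞-tautology — its value is max(a, 1−a).)

0.60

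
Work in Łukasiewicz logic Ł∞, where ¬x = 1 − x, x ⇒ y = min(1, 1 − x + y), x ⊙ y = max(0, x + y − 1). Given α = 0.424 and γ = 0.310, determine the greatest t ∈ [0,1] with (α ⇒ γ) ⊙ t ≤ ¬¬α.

0.538

α ⇒ γ = min(1, 1 − 0.424 + 0.310) = min(1, 0.886) = 0.886
So the left factor is α ⇒ γ = 0.886.
¬α = 1 − 0.424 = 0.576
¬¬α = 1 − 0.576 = 0.424
So the right-hand bound is ¬¬α = 0.424.
The residuum of the Łukasiewicz t-norm gives the supremum: min(1, 1 − 0.886 + 0.424).
1 − 0.886 + 0.424 = 0.538, so t = min(1, 0.538) = 0.538.
Check: 0.886 ⊙ 0.538 = max(0, 0.424) = 0.424 ≤ 0.424.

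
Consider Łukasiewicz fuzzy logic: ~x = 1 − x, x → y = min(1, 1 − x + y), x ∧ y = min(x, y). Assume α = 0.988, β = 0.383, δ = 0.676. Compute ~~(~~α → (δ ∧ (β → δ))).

~α = 1 − 0.988 = 0.012
~~α = 1 − 0.012 = 0.988
β → δ = min(1, 1 − 0.383 + 0.676) = min(1, 1.293) = 1.000
δ ∧ (β → δ) = min(0.676, 1.000) = 0.676
~~α → (δ ∧ (β → δ)) = min(1, 1 − 0.988 + 0.676) = min(1, 0.688) = 0.688
~(~~α → (δ ∧ (β → δ))) = 1 − 0.688 = 0.312
~~(~~α → (δ ∧ (β → δ))) = 1 − 0.312 = 0.688

0.688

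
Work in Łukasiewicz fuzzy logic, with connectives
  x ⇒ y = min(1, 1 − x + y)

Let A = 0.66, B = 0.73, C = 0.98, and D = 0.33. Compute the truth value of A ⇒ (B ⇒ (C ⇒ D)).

0.96

C ⇒ D = min(1, 1 − 0.98 + 0.33) = min(1, 0.35) = 0.35
B ⇒ (C ⇒ D) = min(1, 1 − 0.73 + 0.35) = min(1, 0.62) = 0.62
A ⇒ (B ⇒ (C ⇒ D)) = min(1, 1 − 0.66 + 0.62) = min(1, 0.96) = 0.96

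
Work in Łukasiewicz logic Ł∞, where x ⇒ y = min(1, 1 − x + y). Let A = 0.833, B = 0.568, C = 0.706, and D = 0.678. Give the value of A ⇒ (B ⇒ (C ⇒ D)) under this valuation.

C ⇒ D = min(1, 1 − 0.706 + 0.678) = min(1, 0.972) = 0.972
B ⇒ (C ⇒ D) = min(1, 1 − 0.568 + 0.972) = min(1, 1.404) = 1.000
A ⇒ (B ⇒ (C ⇒ D)) = min(1, 1 − 0.833 + 1.000) = min(1, 1.167) = 1.000

1.000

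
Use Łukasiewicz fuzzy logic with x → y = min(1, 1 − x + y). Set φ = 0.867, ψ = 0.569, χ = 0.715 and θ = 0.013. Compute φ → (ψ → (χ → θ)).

0.862

χ → θ = min(1, 1 − 0.715 + 0.013) = min(1, 0.298) = 0.298
ψ → (χ → θ) = min(1, 1 − 0.569 + 0.298) = min(1, 0.729) = 0.729
φ → (ψ → (χ → θ)) = min(1, 1 − 0.867 + 0.729) = min(1, 0.862) = 0.862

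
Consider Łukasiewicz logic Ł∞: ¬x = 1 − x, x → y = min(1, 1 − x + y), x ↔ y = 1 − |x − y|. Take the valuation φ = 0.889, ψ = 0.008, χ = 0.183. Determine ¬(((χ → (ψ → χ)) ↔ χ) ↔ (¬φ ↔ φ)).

ψ → χ = min(1, 1 − 0.008 + 0.183) = min(1, 1.175) = 1.000
χ → (ψ → χ) = min(1, 1 − 0.183 + 1.000) = min(1, 1.817) = 1.000
(χ → (ψ → χ)) ↔ χ = 1 − |1.000 − 0.183| = 1 − 0.817 = 0.183
¬φ = 1 − 0.889 = 0.111
¬φ ↔ φ = 1 − |0.111 − 0.889| = 1 − 0.778 = 0.222
((χ → (ψ → χ)) ↔ χ) ↔ (¬φ ↔ φ) = 1 − |0.183 − 0.222| = 1 − 0.039 = 0.961
¬(((χ → (ψ → χ)) ↔ χ) ↔ (¬φ ↔ φ)) = 1 − 0.961 = 0.039

0.039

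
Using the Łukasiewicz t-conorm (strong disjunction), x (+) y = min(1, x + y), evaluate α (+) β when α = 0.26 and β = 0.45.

0.71

α (+) β = min(1, 0.26 + 0.45) = min(1, 0.71) = 0.71
For comparison, the Gödel t-conorm max(x, y) would give 0.45.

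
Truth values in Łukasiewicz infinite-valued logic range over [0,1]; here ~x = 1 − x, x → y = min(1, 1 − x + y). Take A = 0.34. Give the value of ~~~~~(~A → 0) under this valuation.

~A = 1 − 0.34 = 0.66
~A → 0 = min(1, 1 − 0.66 + 0.00) = min(1, 0.34) = 0.34
~(~A → 0) = 1 − 0.34 = 0.66
~~(~A → 0) = 1 − 0.66 = 0.34
~~~(~A → 0) = 1 − 0.34 = 0.66
~~~~(~A → 0) = 1 − 0.66 = 0.34
~~~~~(~A → 0) = 1 − 0.34 = 0.66

0.66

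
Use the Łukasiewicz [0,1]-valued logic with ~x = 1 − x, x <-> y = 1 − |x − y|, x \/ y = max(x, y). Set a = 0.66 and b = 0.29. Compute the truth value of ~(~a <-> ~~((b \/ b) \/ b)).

0.05

~a = 1 − 0.66 = 0.34
b \/ b = max(0.29, 0.29) = 0.29
(b \/ b) \/ b = max(0.29, 0.29) = 0.29
~((b \/ b) \/ b) = 1 − 0.29 = 0.71
~~((b \/ b) \/ b) = 1 − 0.71 = 0.29
~a <-> ~~((b \/ b) \/ b) = 1 − |0.34 − 0.29| = 1 − 0.05 = 0.95
~(~a <-> ~~((b \/ b) \/ b)) = 1 − 0.95 = 0.05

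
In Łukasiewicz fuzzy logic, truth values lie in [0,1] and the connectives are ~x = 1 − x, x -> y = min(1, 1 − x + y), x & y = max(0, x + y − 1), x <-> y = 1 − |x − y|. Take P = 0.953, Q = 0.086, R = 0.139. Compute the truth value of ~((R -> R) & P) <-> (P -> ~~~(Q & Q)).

0.047

R -> R = min(1, 1 − 0.139 + 0.139) = min(1, 1.000) = 1.000
(R -> R) & P = max(0, 1.000 + 0.953 − 1) = max(0, 0.953) = 0.953
~((R -> R) & P) = 1 − 0.953 = 0.047
Q & Q = max(0, 0.086 + 0.086 − 1) = max(0, -0.828) = 0.000
~(Q & Q) = 1 − 0.000 = 1.000
~~(Q & Q) = 1 − 1.000 = 0.000
~~~(Q & Q) = 1 − 0.000 = 1.000
P -> ~~~(Q & Q) = min(1, 1 − 0.953 + 1.000) = min(1, 1.047) = 1.000
~((R -> R) & P) <-> (P -> ~~~(Q & Q)) = 1 − |0.047 − 1.000| = 1 − 0.953 = 0.047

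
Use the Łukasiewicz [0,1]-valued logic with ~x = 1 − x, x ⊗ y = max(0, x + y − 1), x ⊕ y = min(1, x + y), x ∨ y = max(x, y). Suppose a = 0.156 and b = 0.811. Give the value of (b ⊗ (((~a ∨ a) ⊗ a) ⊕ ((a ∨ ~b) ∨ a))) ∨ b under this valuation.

~a = 1 − 0.156 = 0.844
~a ∨ a = max(0.844, 0.156) = 0.844
(~a ∨ a) ⊗ a = max(0, 0.844 + 0.156 − 1) = max(0, 0.000) = 0.000
~b = 1 − 0.811 = 0.189
a ∨ ~b = max(0.156, 0.189) = 0.189
(a ∨ ~b) ∨ a = max(0.189, 0.156) = 0.189
((~a ∨ a) ⊗ a) ⊕ ((a ∨ ~b) ∨ a) = min(1, 0.000 + 0.189) = min(1, 0.189) = 0.189
b ⊗ (((~a ∨ a) ⊗ a) ⊕ ((a ∨ ~b) ∨ a)) = max(0, 0.811 + 0.189 − 1) = max(0, 0.000) = 0.000
(b ⊗ (((~a ∨ a) ⊗ a) ⊕ ((a ∨ ~b) ∨ a))) ∨ b = max(0.000, 0.811) = 0.811

0.811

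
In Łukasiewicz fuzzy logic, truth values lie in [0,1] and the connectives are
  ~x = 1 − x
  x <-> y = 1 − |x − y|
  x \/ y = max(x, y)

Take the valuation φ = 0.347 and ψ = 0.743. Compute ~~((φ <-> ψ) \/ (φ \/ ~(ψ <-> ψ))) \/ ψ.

φ <-> ψ = 1 − |0.347 − 0.743| = 1 − 0.396 = 0.604
ψ <-> ψ = 1 − |0.743 − 0.743| = 1 − 0.000 = 1.000
~(ψ <-> ψ) = 1 − 1.000 = 0.000
φ \/ ~(ψ <-> ψ) = max(0.347, 0.000) = 0.347
(φ <-> ψ) \/ (φ \/ ~(ψ <-> ψ)) = max(0.604, 0.347) = 0.604
~((φ <-> ψ) \/ (φ \/ ~(ψ <-> ψ))) = 1 − 0.604 = 0.396
~~((φ <-> ψ) \/ (φ \/ ~(ψ <-> ψ))) = 1 − 0.396 = 0.604
~~((φ <-> ψ) \/ (φ \/ ~(ψ <-> ψ))) \/ ψ = max(0.604, 0.743) = 0.743

0.743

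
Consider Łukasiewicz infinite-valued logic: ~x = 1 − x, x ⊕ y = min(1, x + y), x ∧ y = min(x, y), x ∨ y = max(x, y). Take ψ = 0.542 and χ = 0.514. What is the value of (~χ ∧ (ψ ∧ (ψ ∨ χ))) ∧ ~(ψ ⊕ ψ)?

~χ = 1 − 0.514 = 0.486
ψ ∨ χ = max(0.542, 0.514) = 0.542
ψ ∧ (ψ ∨ χ) = min(0.542, 0.542) = 0.542
~χ ∧ (ψ ∧ (ψ ∨ χ)) = min(0.486, 0.542) = 0.486
ψ ⊕ ψ = min(1, 0.542 + 0.542) = min(1, 1.084) = 1.000
~(ψ ⊕ ψ) = 1 − 1.000 = 0.000
(~χ ∧ (ψ ∧ (ψ ∨ χ))) ∧ ~(ψ ⊕ ψ) = min(0.486, 0.000) = 0.000

0.000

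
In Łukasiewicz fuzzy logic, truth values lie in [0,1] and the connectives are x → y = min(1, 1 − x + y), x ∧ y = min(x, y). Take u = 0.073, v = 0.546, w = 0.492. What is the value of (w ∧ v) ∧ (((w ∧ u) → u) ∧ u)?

w ∧ v = min(0.492, 0.546) = 0.492
w ∧ u = min(0.492, 0.073) = 0.073
(w ∧ u) → u = min(1, 1 − 0.073 + 0.073) = min(1, 1.000) = 1.000
((w ∧ u) → u) ∧ u = min(1.000, 0.073) = 0.073
(w ∧ v) ∧ (((w ∧ u) → u) ∧ u) = min(0.492, 0.073) = 0.073

0.073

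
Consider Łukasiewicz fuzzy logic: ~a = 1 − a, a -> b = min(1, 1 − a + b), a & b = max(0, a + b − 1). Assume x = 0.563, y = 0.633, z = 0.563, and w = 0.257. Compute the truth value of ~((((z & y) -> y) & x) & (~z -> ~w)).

0.437

z & y = max(0, 0.563 + 0.633 − 1) = max(0, 0.196) = 0.196
(z & y) -> y = min(1, 1 − 0.196 + 0.633) = min(1, 1.437) = 1.000
((z & y) -> y) & x = max(0, 1.000 + 0.563 − 1) = max(0, 0.563) = 0.563
~z = 1 − 0.563 = 0.437
~w = 1 − 0.257 = 0.743
~z -> ~w = min(1, 1 − 0.437 + 0.743) = min(1, 1.306) = 1.000
(((z & y) -> y) & x) & (~z -> ~w) = max(0, 0.563 + 1.000 − 1) = max(0, 0.563) = 0.563
~((((z & y) -> y) & x) & (~z -> ~w)) = 1 − 0.563 = 0.437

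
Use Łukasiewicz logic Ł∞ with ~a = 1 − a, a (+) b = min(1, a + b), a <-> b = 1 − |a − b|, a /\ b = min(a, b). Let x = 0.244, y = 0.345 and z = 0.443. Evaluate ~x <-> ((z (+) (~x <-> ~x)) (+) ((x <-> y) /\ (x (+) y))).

0.756

~x = 1 − 0.244 = 0.756
~x <-> ~x = 1 − |0.756 − 0.756| = 1 − 0.000 = 1.000
z (+) (~x <-> ~x) = min(1, 0.443 + 1.000) = min(1, 1.443) = 1.000
x <-> y = 1 − |0.244 − 0.345| = 1 − 0.101 = 0.899
x (+) y = min(1, 0.244 + 0.345) = min(1, 0.589) = 0.589
(x <-> y) /\ (x (+) y) = min(0.899, 0.589) = 0.589
(z (+) (~x <-> ~x)) (+) ((x <-> y) /\ (x (+) y)) = min(1, 1.000 + 0.589) = min(1, 1.589) = 1.000
~x <-> ((z (+) (~x <-> ~x)) (+) ((x <-> y) /\ (x (+) y))) = 1 − |0.756 − 1.000| = 1 − 0.244 = 0.756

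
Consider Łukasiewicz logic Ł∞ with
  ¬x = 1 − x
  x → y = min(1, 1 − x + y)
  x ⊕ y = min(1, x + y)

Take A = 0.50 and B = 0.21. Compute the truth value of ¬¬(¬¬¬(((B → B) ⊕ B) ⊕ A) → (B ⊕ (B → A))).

1.00

B → B = min(1, 1 − 0.21 + 0.21) = min(1, 1.00) = 1.00
(B → B) ⊕ B = min(1, 1.00 + 0.21) = min(1, 1.21) = 1.00
((B → B) ⊕ B) ⊕ A = min(1, 1.00 + 0.50) = min(1, 1.50) = 1.00
¬(((B → B) ⊕ B) ⊕ A) = 1 − 1.00 = 0.00
¬¬(((B → B) ⊕ B) ⊕ A) = 1 − 0.00 = 1.00
¬¬¬(((B → B) ⊕ B) ⊕ A) = 1 − 1.00 = 0.00
B → A = min(1, 1 − 0.21 + 0.50) = min(1, 1.29) = 1.00
B ⊕ (B → A) = min(1, 0.21 + 1.00) = min(1, 1.21) = 1.00
¬¬¬(((B → B) ⊕ B) ⊕ A) → (B ⊕ (B → A)) = min(1, 1 − 0.00 + 1.00) = min(1, 2.00) = 1.00
¬(¬¬¬(((B → B) ⊕ B) ⊕ A) → (B ⊕ (B → A))) = 1 − 1.00 = 0.00
¬¬(¬¬¬(((B → B) ⊕ B) ⊕ A) → (B ⊕ (B → A))) = 1 − 0.00 = 1.00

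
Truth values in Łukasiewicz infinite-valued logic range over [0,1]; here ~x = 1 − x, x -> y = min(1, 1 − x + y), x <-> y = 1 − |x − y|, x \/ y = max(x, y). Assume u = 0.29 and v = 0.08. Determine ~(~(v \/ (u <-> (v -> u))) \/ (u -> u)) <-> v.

0.92

v -> u = min(1, 1 − 0.08 + 0.29) = min(1, 1.21) = 1.00
u <-> (v -> u) = 1 − |0.29 − 1.00| = 1 − 0.71 = 0.29
v \/ (u <-> (v -> u)) = max(0.08, 0.29) = 0.29
~(v \/ (u <-> (v -> u))) = 1 − 0.29 = 0.71
u -> u = min(1, 1 − 0.29 + 0.29) = min(1, 1.00) = 1.00
~(v \/ (u <-> (v -> u))) \/ (u -> u) = max(0.71, 1.00) = 1.00
~(~(v \/ (u <-> (v -> u))) \/ (u -> u)) = 1 − 1.00 = 0.00
~(~(v \/ (u <-> (v -> u))) \/ (u -> u)) <-> v = 1 − |0.00 − 0.08| = 1 − 0.08 = 0.92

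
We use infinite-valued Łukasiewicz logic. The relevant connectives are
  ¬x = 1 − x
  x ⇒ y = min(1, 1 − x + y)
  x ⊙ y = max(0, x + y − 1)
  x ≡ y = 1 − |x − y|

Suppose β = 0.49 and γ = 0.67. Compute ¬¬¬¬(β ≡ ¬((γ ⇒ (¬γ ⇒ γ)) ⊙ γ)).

0.84

¬γ = 1 − 0.67 = 0.33
¬γ ⇒ γ = min(1, 1 − 0.33 + 0.67) = min(1, 1.34) = 1.00
γ ⇒ (¬γ ⇒ γ) = min(1, 1 − 0.67 + 1.00) = min(1, 1.33) = 1.00
(γ ⇒ (¬γ ⇒ γ)) ⊙ γ = max(0, 1.00 + 0.67 − 1) = max(0, 0.67) = 0.67
¬((γ ⇒ (¬γ ⇒ γ)) ⊙ γ) = 1 − 0.67 = 0.33
β ≡ ¬((γ ⇒ (¬γ ⇒ γ)) ⊙ γ) = 1 − |0.49 − 0.33| = 1 − 0.16 = 0.84
¬(β ≡ ¬((γ ⇒ (¬γ ⇒ γ)) ⊙ γ)) = 1 − 0.84 = 0.16
¬¬(β ≡ ¬((γ ⇒ (¬γ ⇒ γ)) ⊙ γ)) = 1 − 0.16 = 0.84
¬¬¬(β ≡ ¬((γ ⇒ (¬γ ⇒ γ)) ⊙ γ)) = 1 − 0.84 = 0.16
¬¬¬¬(β ≡ ¬((γ ⇒ (¬γ ⇒ γ)) ⊙ γ)) = 1 − 0.16 = 0.84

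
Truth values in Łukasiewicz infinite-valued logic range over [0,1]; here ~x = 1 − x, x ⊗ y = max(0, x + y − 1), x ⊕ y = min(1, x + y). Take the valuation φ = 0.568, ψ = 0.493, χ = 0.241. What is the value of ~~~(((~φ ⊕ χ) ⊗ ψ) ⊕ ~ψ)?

~φ = 1 − 0.568 = 0.432
~φ ⊕ χ = min(1, 0.432 + 0.241) = min(1, 0.673) = 0.673
(~φ ⊕ χ) ⊗ ψ = max(0, 0.673 + 0.493 − 1) = max(0, 0.166) = 0.166
~ψ = 1 − 0.493 = 0.507
((~φ ⊕ χ) ⊗ ψ) ⊕ ~ψ = min(1, 0.166 + 0.507) = min(1, 0.673) = 0.673
~(((~φ ⊕ χ) ⊗ ψ) ⊕ ~ψ) = 1 − 0.673 = 0.327
~~(((~φ ⊕ χ) ⊗ ψ) ⊕ ~ψ) = 1 − 0.327 = 0.673
~~~(((~φ ⊕ χ) ⊗ ψ) ⊕ ~ψ) = 1 − 0.673 = 0.327

0.327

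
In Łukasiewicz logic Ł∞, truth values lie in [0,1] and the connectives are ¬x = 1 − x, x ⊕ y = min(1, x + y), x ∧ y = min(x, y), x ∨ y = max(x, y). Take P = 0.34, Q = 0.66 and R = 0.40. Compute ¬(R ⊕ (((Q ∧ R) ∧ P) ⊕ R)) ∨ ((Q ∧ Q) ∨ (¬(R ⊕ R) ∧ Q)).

Q ∧ R = min(0.66, 0.40) = 0.40
(Q ∧ R) ∧ P = min(0.40, 0.34) = 0.34
((Q ∧ R) ∧ P) ⊕ R = min(1, 0.34 + 0.40) = min(1, 0.74) = 0.74
R ⊕ (((Q ∧ R) ∧ P) ⊕ R) = min(1, 0.40 + 0.74) = min(1, 1.14) = 1.00
¬(R ⊕ (((Q ∧ R) ∧ P) ⊕ R)) = 1 − 1.00 = 0.00
Q ∧ Q = min(0.66, 0.66) = 0.66
R ⊕ R = min(1, 0.40 + 0.40) = min(1, 0.80) = 0.80
¬(R ⊕ R) = 1 − 0.80 = 0.20
¬(R ⊕ R) ∧ Q = min(0.20, 0.66) = 0.20
(Q ∧ Q) ∨ (¬(R ⊕ R) ∧ Q) = max(0.66, 0.20) = 0.66
¬(R ⊕ (((Q ∧ R) ∧ P) ⊕ R)) ∨ ((Q ∧ Q) ∨ (¬(R ⊕ R) ∧ Q)) = max(0.00, 0.66) = 0.66

0.66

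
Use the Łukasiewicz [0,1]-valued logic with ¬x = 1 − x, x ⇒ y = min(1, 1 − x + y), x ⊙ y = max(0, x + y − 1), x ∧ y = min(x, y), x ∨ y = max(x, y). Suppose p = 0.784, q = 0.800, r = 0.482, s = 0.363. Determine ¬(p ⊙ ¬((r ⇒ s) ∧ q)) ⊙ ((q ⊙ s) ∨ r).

r ⇒ s = min(1, 1 − 0.482 + 0.363) = min(1, 0.881) = 0.881
(r ⇒ s) ∧ q = min(0.881, 0.800) = 0.800
¬((r ⇒ s) ∧ q) = 1 − 0.800 = 0.200
p ⊙ ¬((r ⇒ s) ∧ q) = max(0, 0.784 + 0.200 − 1) = max(0, -0.016) = 0.000
¬(p ⊙ ¬((r ⇒ s) ∧ q)) = 1 − 0.000 = 1.000
q ⊙ s = max(0, 0.800 + 0.363 − 1) = max(0, 0.163) = 0.163
(q ⊙ s) ∨ r = max(0.163, 0.482) = 0.482
¬(p ⊙ ¬((r ⇒ s) ∧ q)) ⊙ ((q ⊙ s) ∨ r) = max(0, 1.000 + 0.482 − 1) = max(0, 0.482) = 0.482

0.482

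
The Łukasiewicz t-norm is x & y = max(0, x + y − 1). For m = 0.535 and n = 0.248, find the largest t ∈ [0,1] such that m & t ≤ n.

The residuum of the Łukasiewicz t-norm gives the supremum: min(1, 1 − 0.535 + 0.248).
1 − 0.535 + 0.248 = 0.713, so t = min(1, 0.713) = 0.713.
Check: 0.535 & 0.713 = max(0, 0.248) = 0.248 ≤ 0.248.

0.713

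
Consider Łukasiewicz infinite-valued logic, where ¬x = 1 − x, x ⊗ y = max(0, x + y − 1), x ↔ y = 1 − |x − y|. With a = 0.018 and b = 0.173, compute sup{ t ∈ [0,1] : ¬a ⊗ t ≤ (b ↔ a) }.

0.863

¬a = 1 − 0.018 = 0.982
So the left factor is ¬a = 0.982.
b ↔ a = 1 − |0.173 − 0.018| = 1 − 0.155 = 0.845
So the right-hand bound is b ↔ a = 0.845.
The residuum of the Łukasiewicz t-norm gives the supremum: min(1, 1 − 0.982 + 0.845).
1 − 0.982 + 0.845 = 0.863, so t = min(1, 0.863) = 0.863.
Check: 0.982 ⊗ 0.863 = max(0, 0.845) = 0.845 ≤ 0.845.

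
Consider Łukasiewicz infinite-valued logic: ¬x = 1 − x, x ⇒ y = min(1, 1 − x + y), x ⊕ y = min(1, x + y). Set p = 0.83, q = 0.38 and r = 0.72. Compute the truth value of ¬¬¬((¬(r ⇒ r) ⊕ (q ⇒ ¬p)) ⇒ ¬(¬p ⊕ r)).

r ⇒ r = min(1, 1 − 0.72 + 0.72) = min(1, 1.00) = 1.00
¬(r ⇒ r) = 1 − 1.00 = 0.00
¬p = 1 − 0.83 = 0.17
q ⇒ ¬p = min(1, 1 − 0.38 + 0.17) = min(1, 0.79) = 0.79
¬(r ⇒ r) ⊕ (q ⇒ ¬p) = min(1, 0.00 + 0.79) = min(1, 0.79) = 0.79
¬p ⊕ r = min(1, 0.17 + 0.72) = min(1, 0.89) = 0.89
¬(¬p ⊕ r) = 1 − 0.89 = 0.11
(¬(r ⇒ r) ⊕ (q ⇒ ¬p)) ⇒ ¬(¬p ⊕ r) = min(1, 1 − 0.79 + 0.11) = min(1, 0.32) = 0.32
¬((¬(r ⇒ r) ⊕ (q ⇒ ¬p)) ⇒ ¬(¬p ⊕ r)) = 1 − 0.32 = 0.68
¬¬((¬(r ⇒ r) ⊕ (q ⇒ ¬p)) ⇒ ¬(¬p ⊕ r)) = 1 − 0.68 = 0.32
¬¬¬((¬(r ⇒ r) ⊕ (q ⇒ ¬p)) ⇒ ¬(¬p ⊕ r)) = 1 − 0.32 = 0.68

0.68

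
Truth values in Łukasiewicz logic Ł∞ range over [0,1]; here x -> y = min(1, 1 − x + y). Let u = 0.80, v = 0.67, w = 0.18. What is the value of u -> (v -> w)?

v -> w = min(1, 1 − 0.67 + 0.18) = min(1, 0.51) = 0.51
u -> (v -> w) = min(1, 1 − 0.80 + 0.51) = min(1, 0.71) = 0.71

0.71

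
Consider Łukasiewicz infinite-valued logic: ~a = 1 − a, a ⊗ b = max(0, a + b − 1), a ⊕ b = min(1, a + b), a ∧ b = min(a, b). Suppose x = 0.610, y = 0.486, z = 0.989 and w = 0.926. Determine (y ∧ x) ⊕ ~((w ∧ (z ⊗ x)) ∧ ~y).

y ∧ x = min(0.486, 0.610) = 0.486
z ⊗ x = max(0, 0.989 + 0.610 − 1) = max(0, 0.599) = 0.599
w ∧ (z ⊗ x) = min(0.926, 0.599) = 0.599
~y = 1 − 0.486 = 0.514
(w ∧ (z ⊗ x)) ∧ ~y = min(0.599, 0.514) = 0.514
~((w ∧ (z ⊗ x)) ∧ ~y) = 1 − 0.514 = 0.486
(y ∧ x) ⊕ ~((w ∧ (z ⊗ x)) ∧ ~y) = min(1, 0.486 + 0.486) = min(1, 0.972) = 0.972

0.972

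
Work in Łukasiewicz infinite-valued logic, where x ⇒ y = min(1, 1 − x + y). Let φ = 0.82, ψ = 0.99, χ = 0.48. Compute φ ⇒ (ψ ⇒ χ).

0.67

ψ ⇒ χ = min(1, 1 − 0.99 + 0.48) = min(1, 0.49) = 0.49
φ ⇒ (ψ ⇒ χ) = min(1, 1 − 0.82 + 0.49) = min(1, 0.67) = 0.67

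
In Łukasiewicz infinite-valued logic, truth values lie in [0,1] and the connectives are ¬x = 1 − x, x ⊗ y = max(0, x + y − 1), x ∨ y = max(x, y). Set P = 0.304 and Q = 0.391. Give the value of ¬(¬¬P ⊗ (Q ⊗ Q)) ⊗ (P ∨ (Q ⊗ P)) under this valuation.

¬P = 1 − 0.304 = 0.696
¬¬P = 1 − 0.696 = 0.304
Q ⊗ Q = max(0, 0.391 + 0.391 − 1) = max(0, -0.218) = 0.000
¬¬P ⊗ (Q ⊗ Q) = max(0, 0.304 + 0.000 − 1) = max(0, -0.696) = 0.000
¬(¬¬P ⊗ (Q ⊗ Q)) = 1 − 0.000 = 1.000
Q ⊗ P = max(0, 0.391 + 0.304 − 1) = max(0, -0.305) = 0.000
P ∨ (Q ⊗ P) = max(0.304, 0.000) = 0.304
¬(¬¬P ⊗ (Q ⊗ Q)) ⊗ (P ∨ (Q ⊗ P)) = max(0, 1.000 + 0.304 − 1) = max(0, 0.304) = 0.304

0.304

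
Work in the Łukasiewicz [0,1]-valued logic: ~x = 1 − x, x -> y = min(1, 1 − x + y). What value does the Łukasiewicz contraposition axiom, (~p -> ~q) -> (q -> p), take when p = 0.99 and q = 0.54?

1.00

~p = 1 − 0.99 = 0.01
~q = 1 − 0.54 = 0.46
~p -> ~q = min(1, 1 − 0.01 + 0.46) = min(1, 1.45) = 1.00
q -> p = min(1, 1 − 0.54 + 0.99) = min(1, 1.45) = 1.00
(~p -> ~q) -> (q -> p) = min(1, 1 − 1.00 + 1.00) = min(1, 1.00) = 1.00
(As expected: an axiom of Ł∞, always 1.)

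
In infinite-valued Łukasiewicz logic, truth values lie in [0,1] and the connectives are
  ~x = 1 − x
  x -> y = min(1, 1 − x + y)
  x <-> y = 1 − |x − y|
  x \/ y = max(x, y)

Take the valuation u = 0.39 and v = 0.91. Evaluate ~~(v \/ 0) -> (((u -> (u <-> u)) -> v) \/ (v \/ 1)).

1.00

v \/ 0 = max(0.91, 0.00) = 0.91
~(v \/ 0) = 1 − 0.91 = 0.09
~~(v \/ 0) = 1 − 0.09 = 0.91
u <-> u = 1 − |0.39 − 0.39| = 1 − 0.00 = 1.00
u -> (u <-> u) = min(1, 1 − 0.39 + 1.00) = min(1, 1.61) = 1.00
(u -> (u <-> u)) -> v = min(1, 1 − 1.00 + 0.91) = min(1, 0.91) = 0.91
v \/ 1 = max(0.91, 1.00) = 1.00
((u -> (u <-> u)) -> v) \/ (v \/ 1) = max(0.91, 1.00) = 1.00
~~(v \/ 0) -> (((u -> (u <-> u)) -> v) \/ (v \/ 1)) = min(1, 1 − 0.91 + 1.00) = min(1, 1.09) = 1.00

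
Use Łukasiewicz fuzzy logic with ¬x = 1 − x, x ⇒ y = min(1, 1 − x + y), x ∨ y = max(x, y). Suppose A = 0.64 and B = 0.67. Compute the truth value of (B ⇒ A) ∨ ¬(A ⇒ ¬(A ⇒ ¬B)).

0.97

B ⇒ A = min(1, 1 − 0.67 + 0.64) = min(1, 0.97) = 0.97
¬B = 1 − 0.67 = 0.33
A ⇒ ¬B = min(1, 1 − 0.64 + 0.33) = min(1, 0.69) = 0.69
¬(A ⇒ ¬B) = 1 − 0.69 = 0.31
A ⇒ ¬(A ⇒ ¬B) = min(1, 1 − 0.64 + 0.31) = min(1, 0.67) = 0.67
¬(A ⇒ ¬(A ⇒ ¬B)) = 1 − 0.67 = 0.33
(B ⇒ A) ∨ ¬(A ⇒ ¬(A ⇒ ¬B)) = max(0.97, 0.33) = 0.97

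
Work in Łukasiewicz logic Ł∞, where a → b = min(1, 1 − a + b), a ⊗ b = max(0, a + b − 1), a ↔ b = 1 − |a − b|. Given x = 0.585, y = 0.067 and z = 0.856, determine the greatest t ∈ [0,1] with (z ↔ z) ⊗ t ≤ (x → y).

0.482

z ↔ z = 1 − |0.856 − 0.856| = 1 − 0.000 = 1.000
So the left factor is z ↔ z = 1.000.
x → y = min(1, 1 − 0.585 + 0.067) = min(1, 0.482) = 0.482
So the right-hand bound is x → y = 0.482.
The residuum of the Łukasiewicz t-norm gives the supremum: min(1, 1 − 1.000 + 0.482).
1 − 1.000 + 0.482 = 0.482, so t = min(1, 0.482) = 0.482.
Check: 1.000 ⊗ 0.482 = max(0, 0.482) = 0.482 ≤ 0.482.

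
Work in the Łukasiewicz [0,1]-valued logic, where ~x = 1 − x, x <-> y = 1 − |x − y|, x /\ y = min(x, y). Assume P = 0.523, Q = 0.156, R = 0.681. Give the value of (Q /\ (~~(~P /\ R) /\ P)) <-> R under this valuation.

~P = 1 − 0.523 = 0.477
~P /\ R = min(0.477, 0.681) = 0.477
~(~P /\ R) = 1 − 0.477 = 0.523
~~(~P /\ R) = 1 − 0.523 = 0.477
~~(~P /\ R) /\ P = min(0.477, 0.523) = 0.477
Q /\ (~~(~P /\ R) /\ P) = min(0.156, 0.477) = 0.156
(Q /\ (~~(~P /\ R) /\ P)) <-> R = 1 − |0.156 − 0.681| = 1 − 0.525 = 0.475

0.475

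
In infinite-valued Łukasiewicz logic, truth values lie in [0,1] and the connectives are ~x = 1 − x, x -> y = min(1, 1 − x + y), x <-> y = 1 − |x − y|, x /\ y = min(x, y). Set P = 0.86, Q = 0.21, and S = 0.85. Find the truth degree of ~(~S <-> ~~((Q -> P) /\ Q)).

~S = 1 − 0.85 = 0.15
Q -> P = min(1, 1 − 0.21 + 0.86) = min(1, 1.65) = 1.00
(Q -> P) /\ Q = min(1.00, 0.21) = 0.21
~((Q -> P) /\ Q) = 1 − 0.21 = 0.79
~~((Q -> P) /\ Q) = 1 − 0.79 = 0.21
~S <-> ~~((Q -> P) /\ Q) = 1 − |0.15 − 0.21| = 1 − 0.06 = 0.94
~(~S <-> ~~((Q -> P) /\ Q)) = 1 − 0.94 = 0.06

0.06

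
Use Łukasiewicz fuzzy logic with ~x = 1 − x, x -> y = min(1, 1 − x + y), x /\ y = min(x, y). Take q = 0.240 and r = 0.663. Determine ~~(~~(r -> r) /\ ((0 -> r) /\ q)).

r -> r = min(1, 1 − 0.663 + 0.663) = min(1, 1.000) = 1.000
~(r -> r) = 1 − 1.000 = 0.000
~~(r -> r) = 1 − 0.000 = 1.000
0 -> r = min(1, 1 − 0.000 + 0.663) = min(1, 1.663) = 1.000
(0 -> r) /\ q = min(1.000, 0.240) = 0.240
~~(r -> r) /\ ((0 -> r) /\ q) = min(1.000, 0.240) = 0.240
~(~~(r -> r) /\ ((0 -> r) /\ q)) = 1 − 0.240 = 0.760
~~(~~(r -> r) /\ ((0 -> r) /\ q)) = 1 − 0.760 = 0.240

0.240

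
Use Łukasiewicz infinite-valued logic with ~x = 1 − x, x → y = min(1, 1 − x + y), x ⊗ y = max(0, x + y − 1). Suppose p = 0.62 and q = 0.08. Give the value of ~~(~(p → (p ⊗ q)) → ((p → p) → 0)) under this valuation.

0.38

p ⊗ q = max(0, 0.62 + 0.08 − 1) = max(0, -0.30) = 0.00
p → (p ⊗ q) = min(1, 1 − 0.62 + 0.00) = min(1, 0.38) = 0.38
~(p → (p ⊗ q)) = 1 − 0.38 = 0.62
p → p = min(1, 1 − 0.62 + 0.62) = min(1, 1.00) = 1.00
(p → p) → 0 = min(1, 1 − 1.00 + 0.00) = min(1, 0.00) = 0.00
~(p → (p ⊗ q)) → ((p → p) → 0) = min(1, 1 − 0.62 + 0.00) = min(1, 0.38) = 0.38
~(~(p → (p ⊗ q)) → ((p → p) → 0)) = 1 − 0.38 = 0.62
~~(~(p → (p ⊗ q)) → ((p → p) → 0)) = 1 − 0.62 = 0.38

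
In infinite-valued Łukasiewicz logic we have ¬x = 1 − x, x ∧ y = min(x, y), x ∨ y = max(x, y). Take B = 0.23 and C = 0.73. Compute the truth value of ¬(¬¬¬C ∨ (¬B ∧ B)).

0.73

¬C = 1 − 0.73 = 0.27
¬¬C = 1 − 0.27 = 0.73
¬¬¬C = 1 − 0.73 = 0.27
¬B = 1 − 0.23 = 0.77
¬B ∧ B = min(0.77, 0.23) = 0.23
¬¬¬C ∨ (¬B ∧ B) = max(0.27, 0.23) = 0.27
¬(¬¬¬C ∨ (¬B ∧ B)) = 1 − 0.27 = 0.73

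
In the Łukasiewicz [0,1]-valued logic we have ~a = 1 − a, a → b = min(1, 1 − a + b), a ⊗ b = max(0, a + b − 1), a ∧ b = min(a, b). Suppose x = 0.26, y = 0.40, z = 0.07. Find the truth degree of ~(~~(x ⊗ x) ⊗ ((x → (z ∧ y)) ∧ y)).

x ⊗ x = max(0, 0.26 + 0.26 − 1) = max(0, -0.48) = 0.00
~(x ⊗ x) = 1 − 0.00 = 1.00
~~(x ⊗ x) = 1 − 1.00 = 0.00
z ∧ y = min(0.07, 0.40) = 0.07
x → (z ∧ y) = min(1, 1 − 0.26 + 0.07) = min(1, 0.81) = 0.81
(x → (z ∧ y)) ∧ y = min(0.81, 0.40) = 0.40
~~(x ⊗ x) ⊗ ((x → (z ∧ y)) ∧ y) = max(0, 0.00 + 0.40 − 1) = max(0, -0.60) = 0.00
~(~~(x ⊗ x) ⊗ ((x → (z ∧ y)) ∧ y)) = 1 − 0.00 = 1.00

1.00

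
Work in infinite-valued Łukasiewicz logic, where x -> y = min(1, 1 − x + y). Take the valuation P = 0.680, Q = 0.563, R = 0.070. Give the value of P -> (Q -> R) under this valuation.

0.827

Q -> R = min(1, 1 − 0.563 + 0.070) = min(1, 0.507) = 0.507
P -> (Q -> R) = min(1, 1 − 0.680 + 0.507) = min(1, 0.827) = 0.827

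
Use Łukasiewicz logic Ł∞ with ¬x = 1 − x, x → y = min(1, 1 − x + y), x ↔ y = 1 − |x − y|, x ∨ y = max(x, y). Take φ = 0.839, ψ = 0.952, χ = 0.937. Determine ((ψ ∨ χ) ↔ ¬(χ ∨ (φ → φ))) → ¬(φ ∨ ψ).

ψ ∨ χ = max(0.952, 0.937) = 0.952
φ → φ = min(1, 1 − 0.839 + 0.839) = min(1, 1.000) = 1.000
χ ∨ (φ → φ) = max(0.937, 1.000) = 1.000
¬(χ ∨ (φ → φ)) = 1 − 1.000 = 0.000
(ψ ∨ χ) ↔ ¬(χ ∨ (φ → φ)) = 1 − |0.952 − 0.000| = 1 − 0.952 = 0.048
φ ∨ ψ = max(0.839, 0.952) = 0.952
¬(φ ∨ ψ) = 1 − 0.952 = 0.048
((ψ ∨ χ) ↔ ¬(χ ∨ (φ → φ))) → ¬(φ ∨ ψ) = min(1, 1 − 0.048 + 0.048) = min(1, 1.000) = 1.000

1.000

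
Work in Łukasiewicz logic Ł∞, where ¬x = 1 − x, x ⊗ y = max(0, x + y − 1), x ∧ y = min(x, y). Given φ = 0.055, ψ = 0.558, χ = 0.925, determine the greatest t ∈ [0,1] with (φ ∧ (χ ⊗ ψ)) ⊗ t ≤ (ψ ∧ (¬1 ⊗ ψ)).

0.945

χ ⊗ ψ = max(0, 0.925 + 0.558 − 1) = max(0, 0.483) = 0.483
φ ∧ (χ ⊗ ψ) = min(0.055, 0.483) = 0.055
So the left factor is φ ∧ (χ ⊗ ψ) = 0.055.
¬1 = 1 − 1.000 = 0.000
¬1 ⊗ ψ = max(0, 0.000 + 0.558 − 1) = max(0, -0.442) = 0.000
ψ ∧ (¬1 ⊗ ψ) = min(0.558, 0.000) = 0.000
So the right-hand bound is ψ ∧ (¬1 ⊗ ψ) = 0.000.
The residuum of the Łukasiewicz t-norm gives the supremum: min(1, 1 − 0.055 + 0.000).
1 − 0.055 + 0.000 = 0.945, so t = min(1, 0.945) = 0.945.
Check: 0.055 ⊗ 0.945 = max(0, 0.000) = 0.000 ≤ 0.000.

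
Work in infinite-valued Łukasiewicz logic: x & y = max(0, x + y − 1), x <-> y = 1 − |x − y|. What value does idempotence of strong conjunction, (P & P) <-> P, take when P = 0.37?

P & P = max(0, 0.37 + 0.37 − 1) = max(0, -0.26) = 0.00
(P & P) <-> P = 1 − |0.00 − 0.37| = 1 − 0.37 = 0.63
(The value 0.63 < 1 shows this instance is not satisfied; fails in Ł∞ since a ⊗ a = max(0, 2a−1) ≠ a in general.)

0.63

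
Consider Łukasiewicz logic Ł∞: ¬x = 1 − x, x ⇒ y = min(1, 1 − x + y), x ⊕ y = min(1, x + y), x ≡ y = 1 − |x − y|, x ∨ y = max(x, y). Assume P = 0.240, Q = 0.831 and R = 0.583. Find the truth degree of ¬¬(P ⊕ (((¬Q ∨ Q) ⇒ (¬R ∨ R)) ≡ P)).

¬Q = 1 − 0.831 = 0.169
¬Q ∨ Q = max(0.169, 0.831) = 0.831
¬R = 1 − 0.583 = 0.417
¬R ∨ R = max(0.417, 0.583) = 0.583
(¬Q ∨ Q) ⇒ (¬R ∨ R) = min(1, 1 − 0.831 + 0.583) = min(1, 0.752) = 0.752
((¬Q ∨ Q) ⇒ (¬R ∨ R)) ≡ P = 1 − |0.752 − 0.240| = 1 − 0.512 = 0.488
P ⊕ (((¬Q ∨ Q) ⇒ (¬R ∨ R)) ≡ P) = min(1, 0.240 + 0.488) = min(1, 0.728) = 0.728
¬(P ⊕ (((¬Q ∨ Q) ⇒ (¬R ∨ R)) ≡ P)) = 1 − 0.728 = 0.272
¬¬(P ⊕ (((¬Q ∨ Q) ⇒ (¬R ∨ R)) ≡ P)) = 1 − 0.272 = 0.728

0.728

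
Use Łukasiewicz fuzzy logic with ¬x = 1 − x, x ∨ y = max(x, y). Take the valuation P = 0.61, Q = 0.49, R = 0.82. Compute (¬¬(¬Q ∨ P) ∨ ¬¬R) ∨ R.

0.82

¬Q = 1 − 0.49 = 0.51
¬Q ∨ P = max(0.51, 0.61) = 0.61
¬(¬Q ∨ P) = 1 − 0.61 = 0.39
¬¬(¬Q ∨ P) = 1 − 0.39 = 0.61
¬R = 1 − 0.82 = 0.18
¬¬R = 1 − 0.18 = 0.82
¬¬(¬Q ∨ P) ∨ ¬¬R = max(0.61, 0.82) = 0.82
(¬¬(¬Q ∨ P) ∨ ¬¬R) ∨ R = max(0.82, 0.82) = 0.82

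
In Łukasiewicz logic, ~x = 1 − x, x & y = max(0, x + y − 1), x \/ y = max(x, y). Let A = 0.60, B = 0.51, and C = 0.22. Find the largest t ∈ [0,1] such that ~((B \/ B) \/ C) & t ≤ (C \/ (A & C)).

0.73

B \/ B = max(0.51, 0.51) = 0.51
(B \/ B) \/ C = max(0.51, 0.22) = 0.51
~((B \/ B) \/ C) = 1 − 0.51 = 0.49
So the left factor is ~((B \/ B) \/ C) = 0.49.
A & C = max(0, 0.60 + 0.22 − 1) = max(0, -0.18) = 0.00
C \/ (A & C) = max(0.22, 0.00) = 0.22
So the right-hand bound is C \/ (A & C) = 0.22.
The residuum of the Łukasiewicz t-norm gives the supremum: min(1, 1 − 0.49 + 0.22).
1 − 0.49 + 0.22 = 0.73, so t = min(1, 0.73) = 0.73.
Check: 0.49 & 0.73 = max(0, 0.22) = 0.22 ≤ 0.22.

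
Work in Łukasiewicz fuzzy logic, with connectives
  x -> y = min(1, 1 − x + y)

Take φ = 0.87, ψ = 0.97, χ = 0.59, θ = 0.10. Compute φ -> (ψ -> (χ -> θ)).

χ -> θ = min(1, 1 − 0.59 + 0.10) = min(1, 0.51) = 0.51
ψ -> (χ -> θ) = min(1, 1 − 0.97 + 0.51) = min(1, 0.54) = 0.54
φ -> (ψ -> (χ -> θ)) = min(1, 1 − 0.87 + 0.54) = min(1, 0.67) = 0.67

0.67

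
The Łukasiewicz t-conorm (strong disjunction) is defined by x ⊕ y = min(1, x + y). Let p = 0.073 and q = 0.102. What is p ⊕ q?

p ⊕ q = min(1, 0.073 + 0.102) = min(1, 0.175) = 0.175
For comparison, the Gödel t-conorm max(x, y) would give 0.102.

0.175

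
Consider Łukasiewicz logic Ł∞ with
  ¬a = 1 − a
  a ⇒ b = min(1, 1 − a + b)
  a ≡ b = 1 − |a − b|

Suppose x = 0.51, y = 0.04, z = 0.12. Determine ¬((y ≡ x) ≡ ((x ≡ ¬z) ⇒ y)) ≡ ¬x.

y ≡ x = 1 − |0.04 − 0.51| = 1 − 0.47 = 0.53
¬z = 1 − 0.12 = 0.88
x ≡ ¬z = 1 − |0.51 − 0.88| = 1 − 0.37 = 0.63
(x ≡ ¬z) ⇒ y = min(1, 1 − 0.63 + 0.04) = min(1, 0.41) = 0.41
(y ≡ x) ≡ ((x ≡ ¬z) ⇒ y) = 1 − |0.53 − 0.41| = 1 − 0.12 = 0.88
¬((y ≡ x) ≡ ((x ≡ ¬z) ⇒ y)) = 1 − 0.88 = 0.12
¬x = 1 − 0.51 = 0.49
¬((y ≡ x) ≡ ((x ≡ ¬z) ⇒ y)) ≡ ¬x = 1 − |0.12 − 0.49| = 1 − 0.37 = 0.63

0.63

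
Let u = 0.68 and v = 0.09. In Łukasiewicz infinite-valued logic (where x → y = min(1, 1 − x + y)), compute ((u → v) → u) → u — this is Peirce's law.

0.68

u → v = min(1, 1 − 0.68 + 0.09) = min(1, 0.41) = 0.41
(u → v) → u = min(1, 1 − 0.41 + 0.68) = min(1, 1.27) = 1.00
((u → v) → u) → u = min(1, 1 − 1.00 + 0.68) = min(1, 0.68) = 0.68
(The value 0.68 < 1 shows this instance is not satisfied; not a Ł∞-tautology in general.)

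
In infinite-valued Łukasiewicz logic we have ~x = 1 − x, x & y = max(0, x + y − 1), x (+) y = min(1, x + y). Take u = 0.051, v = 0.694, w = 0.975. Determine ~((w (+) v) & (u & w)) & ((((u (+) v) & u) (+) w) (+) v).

0.974

w (+) v = min(1, 0.975 + 0.694) = min(1, 1.669) = 1.000
u & w = max(0, 0.051 + 0.975 − 1) = max(0, 0.026) = 0.026
(w (+) v) & (u & w) = max(0, 1.000 + 0.026 − 1) = max(0, 0.026) = 0.026
~((w (+) v) & (u & w)) = 1 − 0.026 = 0.974
u (+) v = min(1, 0.051 + 0.694) = min(1, 0.745) = 0.745
(u (+) v) & u = max(0, 0.745 + 0.051 − 1) = max(0, -0.204) = 0.000
((u (+) v) & u) (+) w = min(1, 0.000 + 0.975) = min(1, 0.975) = 0.975
(((u (+) v) & u) (+) w) (+) v = min(1, 0.975 + 0.694) = min(1, 1.669) = 1.000
~((w (+) v) & (u & w)) & ((((u (+) v) & u) (+) w) (+) v) = max(0, 0.974 + 1.000 − 1) = max(0, 0.974) = 0.974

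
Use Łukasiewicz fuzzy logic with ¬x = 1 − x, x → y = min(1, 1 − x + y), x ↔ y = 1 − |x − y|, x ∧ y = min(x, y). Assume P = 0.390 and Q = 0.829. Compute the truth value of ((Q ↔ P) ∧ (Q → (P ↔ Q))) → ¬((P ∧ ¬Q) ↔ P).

Q ↔ P = 1 − |0.829 − 0.390| = 1 − 0.439 = 0.561
P ↔ Q = 1 − |0.390 − 0.829| = 1 − 0.439 = 0.561
Q → (P ↔ Q) = min(1, 1 − 0.829 + 0.561) = min(1, 0.732) = 0.732
(Q ↔ P) ∧ (Q → (P ↔ Q)) = min(0.561, 0.732) = 0.561
¬Q = 1 − 0.829 = 0.171
P ∧ ¬Q = min(0.390, 0.171) = 0.171
(P ∧ ¬Q) ↔ P = 1 − |0.171 − 0.390| = 1 − 0.219 = 0.781
¬((P ∧ ¬Q) ↔ P) = 1 − 0.781 = 0.219
((Q ↔ P) ∧ (Q → (P ↔ Q))) → ¬((P ∧ ¬Q) ↔ P) = min(1, 1 − 0.561 + 0.219) = min(1, 0.658) = 0.658

0.658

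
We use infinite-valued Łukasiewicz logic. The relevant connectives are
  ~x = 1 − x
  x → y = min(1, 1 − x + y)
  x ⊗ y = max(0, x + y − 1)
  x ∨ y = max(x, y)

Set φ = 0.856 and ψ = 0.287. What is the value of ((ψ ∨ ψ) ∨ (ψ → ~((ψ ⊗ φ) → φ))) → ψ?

ψ ∨ ψ = max(0.287, 0.287) = 0.287
ψ ⊗ φ = max(0, 0.287 + 0.856 − 1) = max(0, 0.143) = 0.143
(ψ ⊗ φ) → φ = min(1, 1 − 0.143 + 0.856) = min(1, 1.713) = 1.000
~((ψ ⊗ φ) → φ) = 1 − 1.000 = 0.000
ψ → ~((ψ ⊗ φ) → φ) = min(1, 1 − 0.287 + 0.000) = min(1, 0.713) = 0.713
(ψ ∨ ψ) ∨ (ψ → ~((ψ ⊗ φ) → φ)) = max(0.287, 0.713) = 0.713
((ψ ∨ ψ) ∨ (ψ → ~((ψ ⊗ φ) → φ))) → ψ = min(1, 1 − 0.713 + 0.287) = min(1, 0.574) = 0.574

0.574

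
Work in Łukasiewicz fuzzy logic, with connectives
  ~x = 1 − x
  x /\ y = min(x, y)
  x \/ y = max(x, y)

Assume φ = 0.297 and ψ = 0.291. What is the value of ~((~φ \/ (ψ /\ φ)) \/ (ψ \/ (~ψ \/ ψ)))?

~φ = 1 − 0.297 = 0.703
ψ /\ φ = min(0.291, 0.297) = 0.291
~φ \/ (ψ /\ φ) = max(0.703, 0.291) = 0.703
~ψ = 1 − 0.291 = 0.709
~ψ \/ ψ = max(0.709, 0.291) = 0.709
ψ \/ (~ψ \/ ψ) = max(0.291, 0.709) = 0.709
(~φ \/ (ψ /\ φ)) \/ (ψ \/ (~ψ \/ ψ)) = max(0.703, 0.709) = 0.709
~((~φ \/ (ψ /\ φ)) \/ (ψ \/ (~ψ \/ ψ))) = 1 − 0.709 = 0.291

0.291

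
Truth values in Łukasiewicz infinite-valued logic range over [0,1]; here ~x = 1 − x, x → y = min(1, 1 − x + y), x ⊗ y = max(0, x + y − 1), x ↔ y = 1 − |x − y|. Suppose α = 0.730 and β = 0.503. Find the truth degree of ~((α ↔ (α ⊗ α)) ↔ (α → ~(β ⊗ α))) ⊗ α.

0.000

α ⊗ α = max(0, 0.730 + 0.730 − 1) = max(0, 0.460) = 0.460
α ↔ (α ⊗ α) = 1 − |0.730 − 0.460| = 1 − 0.270 = 0.730
β ⊗ α = max(0, 0.503 + 0.730 − 1) = max(0, 0.233) = 0.233
~(β ⊗ α) = 1 − 0.233 = 0.767
α → ~(β ⊗ α) = min(1, 1 − 0.730 + 0.767) = min(1, 1.037) = 1.000
(α ↔ (α ⊗ α)) ↔ (α → ~(β ⊗ α)) = 1 − |0.730 − 1.000| = 1 − 0.270 = 0.730
~((α ↔ (α ⊗ α)) ↔ (α → ~(β ⊗ α))) = 1 − 0.730 = 0.270
~((α ↔ (α ⊗ α)) ↔ (α → ~(β ⊗ α))) ⊗ α = max(0, 0.270 + 0.730 − 1) = max(0, 0.000) = 0.000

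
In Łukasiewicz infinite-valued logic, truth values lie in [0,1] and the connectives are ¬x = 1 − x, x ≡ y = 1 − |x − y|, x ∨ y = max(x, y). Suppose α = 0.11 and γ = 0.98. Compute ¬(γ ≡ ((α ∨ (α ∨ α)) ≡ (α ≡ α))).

α ∨ α = max(0.11, 0.11) = 0.11
α ∨ (α ∨ α) = max(0.11, 0.11) = 0.11
α ≡ α = 1 − |0.11 − 0.11| = 1 − 0.00 = 1.00
(α ∨ (α ∨ α)) ≡ (α ≡ α) = 1 − |0.11 − 1.00| = 1 − 0.89 = 0.11
γ ≡ ((α ∨ (α ∨ α)) ≡ (α ≡ α)) = 1 − |0.98 − 0.11| = 1 − 0.87 = 0.13
¬(γ ≡ ((α ∨ (α ∨ α)) ≡ (α ≡ α))) = 1 − 0.13 = 0.87

0.87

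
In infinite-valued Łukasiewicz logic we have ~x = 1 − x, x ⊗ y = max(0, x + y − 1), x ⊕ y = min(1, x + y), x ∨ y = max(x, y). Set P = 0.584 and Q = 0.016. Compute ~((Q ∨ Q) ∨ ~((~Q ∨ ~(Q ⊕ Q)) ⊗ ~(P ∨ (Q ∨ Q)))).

Q ∨ Q = max(0.016, 0.016) = 0.016
~Q = 1 − 0.016 = 0.984
Q ⊕ Q = min(1, 0.016 + 0.016) = min(1, 0.032) = 0.032
~(Q ⊕ Q) = 1 − 0.032 = 0.968
~Q ∨ ~(Q ⊕ Q) = max(0.984, 0.968) = 0.984
P ∨ (Q ∨ Q) = max(0.584, 0.016) = 0.584
~(P ∨ (Q ∨ Q)) = 1 − 0.584 = 0.416
(~Q ∨ ~(Q ⊕ Q)) ⊗ ~(P ∨ (Q ∨ Q)) = max(0, 0.984 + 0.416 − 1) = max(0, 0.400) = 0.400
~((~Q ∨ ~(Q ⊕ Q)) ⊗ ~(P ∨ (Q ∨ Q))) = 1 − 0.400 = 0.600
(Q ∨ Q) ∨ ~((~Q ∨ ~(Q ⊕ Q)) ⊗ ~(P ∨ (Q ∨ Q))) = max(0.016, 0.600) = 0.600
~((Q ∨ Q) ∨ ~((~Q ∨ ~(Q ⊕ Q)) ⊗ ~(P ∨ (Q ∨ Q)))) = 1 − 0.600 = 0.400

0.400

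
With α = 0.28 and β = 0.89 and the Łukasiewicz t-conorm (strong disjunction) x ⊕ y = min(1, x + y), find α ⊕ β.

α ⊕ β = min(1, 0.28 + 0.89) = min(1, 1.17) = 1.00
For comparison, the Gödel t-conorm max(x, y) would give 0.89.

1.00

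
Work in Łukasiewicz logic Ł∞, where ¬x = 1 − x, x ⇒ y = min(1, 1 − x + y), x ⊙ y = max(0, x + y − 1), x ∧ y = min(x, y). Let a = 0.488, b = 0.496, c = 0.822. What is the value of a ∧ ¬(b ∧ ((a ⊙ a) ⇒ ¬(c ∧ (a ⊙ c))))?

0.488

a ⊙ a = max(0, 0.488 + 0.488 − 1) = max(0, -0.024) = 0.000
a ⊙ c = max(0, 0.488 + 0.822 − 1) = max(0, 0.310) = 0.310
c ∧ (a ⊙ c) = min(0.822, 0.310) = 0.310
¬(c ∧ (a ⊙ c)) = 1 − 0.310 = 0.690
(a ⊙ a) ⇒ ¬(c ∧ (a ⊙ c)) = min(1, 1 − 0.000 + 0.690) = min(1, 1.690) = 1.000
b ∧ ((a ⊙ a) ⇒ ¬(c ∧ (a ⊙ c))) = min(0.496, 1.000) = 0.496
¬(b ∧ ((a ⊙ a) ⇒ ¬(c ∧ (a ⊙ c)))) = 1 − 0.496 = 0.504
a ∧ ¬(b ∧ ((a ⊙ a) ⇒ ¬(c ∧ (a ⊙ c)))) = min(0.488, 0.504) = 0.488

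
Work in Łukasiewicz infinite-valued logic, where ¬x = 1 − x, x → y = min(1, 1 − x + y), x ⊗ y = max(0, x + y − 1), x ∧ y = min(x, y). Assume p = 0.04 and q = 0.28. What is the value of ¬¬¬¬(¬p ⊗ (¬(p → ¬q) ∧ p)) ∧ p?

0.00

¬p = 1 − 0.04 = 0.96
¬q = 1 − 0.28 = 0.72
p → ¬q = min(1, 1 − 0.04 + 0.72) = min(1, 1.68) = 1.00
¬(p → ¬q) = 1 − 1.00 = 0.00
¬(p → ¬q) ∧ p = min(0.00, 0.04) = 0.00
¬p ⊗ (¬(p → ¬q) ∧ p) = max(0, 0.96 + 0.00 − 1) = max(0, -0.04) = 0.00
¬(¬p ⊗ (¬(p → ¬q) ∧ p)) = 1 − 0.00 = 1.00
¬¬(¬p ⊗ (¬(p → ¬q) ∧ p)) = 1 − 1.00 = 0.00
¬¬¬(¬p ⊗ (¬(p → ¬q) ∧ p)) = 1 − 0.00 = 1.00
¬¬¬¬(¬p ⊗ (¬(p → ¬q) ∧ p)) = 1 − 1.00 = 0.00
¬¬¬¬(¬p ⊗ (¬(p → ¬q) ∧ p)) ∧ p = min(0.00, 0.04) = 0.00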